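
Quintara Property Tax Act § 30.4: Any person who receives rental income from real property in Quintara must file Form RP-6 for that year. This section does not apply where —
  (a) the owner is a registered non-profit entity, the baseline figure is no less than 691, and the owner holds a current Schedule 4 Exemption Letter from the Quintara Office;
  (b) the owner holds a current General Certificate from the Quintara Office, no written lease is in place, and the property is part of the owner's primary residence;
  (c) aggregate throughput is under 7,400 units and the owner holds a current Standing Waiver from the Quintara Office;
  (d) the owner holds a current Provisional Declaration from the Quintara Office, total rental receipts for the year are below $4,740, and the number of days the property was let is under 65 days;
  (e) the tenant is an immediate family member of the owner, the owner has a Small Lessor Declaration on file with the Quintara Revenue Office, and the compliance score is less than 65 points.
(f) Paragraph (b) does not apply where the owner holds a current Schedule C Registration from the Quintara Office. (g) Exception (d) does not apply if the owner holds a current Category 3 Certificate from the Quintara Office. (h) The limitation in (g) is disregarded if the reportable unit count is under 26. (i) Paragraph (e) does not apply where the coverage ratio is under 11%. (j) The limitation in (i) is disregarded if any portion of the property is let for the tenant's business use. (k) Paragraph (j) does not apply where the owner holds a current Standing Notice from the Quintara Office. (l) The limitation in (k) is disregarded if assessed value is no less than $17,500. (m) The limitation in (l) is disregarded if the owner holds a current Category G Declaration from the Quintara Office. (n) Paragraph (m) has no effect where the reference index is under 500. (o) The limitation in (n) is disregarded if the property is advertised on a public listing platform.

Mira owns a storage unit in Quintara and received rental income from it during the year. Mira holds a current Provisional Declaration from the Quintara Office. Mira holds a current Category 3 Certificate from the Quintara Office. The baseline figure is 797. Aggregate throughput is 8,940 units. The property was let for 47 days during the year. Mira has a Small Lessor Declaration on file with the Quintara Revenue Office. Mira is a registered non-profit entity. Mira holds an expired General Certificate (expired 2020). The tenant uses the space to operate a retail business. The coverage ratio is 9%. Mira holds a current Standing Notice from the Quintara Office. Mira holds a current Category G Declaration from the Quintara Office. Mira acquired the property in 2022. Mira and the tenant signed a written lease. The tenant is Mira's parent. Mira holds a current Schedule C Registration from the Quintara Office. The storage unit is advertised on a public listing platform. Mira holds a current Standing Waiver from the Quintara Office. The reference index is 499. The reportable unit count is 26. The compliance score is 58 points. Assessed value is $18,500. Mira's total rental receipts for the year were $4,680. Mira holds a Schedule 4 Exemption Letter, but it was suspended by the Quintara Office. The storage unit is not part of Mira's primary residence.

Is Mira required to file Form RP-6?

Exception (a) requires that the owner holds a current Schedule 4 Exemption Letter from the Quintara Office; but the Schedule 4 Exemption Letter is not current, so (a) is unavailable.
Exception (b) requires that the owner holds a current General Certificate from the Quintara Office; but the General Certificate is not current, so (b) is unavailable.
Exception (c) does not apply: aggregate throughput is 8,940 units, not under 7,400 units.
Exception (d)'s conditions are all satisfied: a current Provisional Declaration is held; total rental receipts for the year are $4,680, below the $4,740 limit; the number of days the property was let is 47 days, under the 65 days limit. However, paragraphs (g)–(h) must be considered: (g) operates against (d): a current Category 3 Certificate is held. (h), which would lift (g), is not triggered — the reportable unit count is 26, not under 26. Exception (d) does not apply.
Exception (e): the tenant is an immediate family member; a Small Lessor Declaration is on file; the compliance score is 58 points, less than the 65 points limit — every condition holds. Turning to paragraphs (i)–(o): (i) operates — the coverage ratio is 9%, under the 11% limit. (j) applies (the space is let for business use), but yields to (k): (k) operates — a current Standing Notice is held. (l) is engaged (assessed value is $18,500, meeting the $17,500 threshold), but is itself disapplied by (m): (m) operates — a current Category G Declaration is held. (n) would limit (m) — the reference index is 499, under the 500 limit — but (o) sets (n) aside: (o) is triggered — the property is publicly advertised. Exception (e) does not apply.
No exception displaces § 30.4.

Yes — Mira must file Form RP-6.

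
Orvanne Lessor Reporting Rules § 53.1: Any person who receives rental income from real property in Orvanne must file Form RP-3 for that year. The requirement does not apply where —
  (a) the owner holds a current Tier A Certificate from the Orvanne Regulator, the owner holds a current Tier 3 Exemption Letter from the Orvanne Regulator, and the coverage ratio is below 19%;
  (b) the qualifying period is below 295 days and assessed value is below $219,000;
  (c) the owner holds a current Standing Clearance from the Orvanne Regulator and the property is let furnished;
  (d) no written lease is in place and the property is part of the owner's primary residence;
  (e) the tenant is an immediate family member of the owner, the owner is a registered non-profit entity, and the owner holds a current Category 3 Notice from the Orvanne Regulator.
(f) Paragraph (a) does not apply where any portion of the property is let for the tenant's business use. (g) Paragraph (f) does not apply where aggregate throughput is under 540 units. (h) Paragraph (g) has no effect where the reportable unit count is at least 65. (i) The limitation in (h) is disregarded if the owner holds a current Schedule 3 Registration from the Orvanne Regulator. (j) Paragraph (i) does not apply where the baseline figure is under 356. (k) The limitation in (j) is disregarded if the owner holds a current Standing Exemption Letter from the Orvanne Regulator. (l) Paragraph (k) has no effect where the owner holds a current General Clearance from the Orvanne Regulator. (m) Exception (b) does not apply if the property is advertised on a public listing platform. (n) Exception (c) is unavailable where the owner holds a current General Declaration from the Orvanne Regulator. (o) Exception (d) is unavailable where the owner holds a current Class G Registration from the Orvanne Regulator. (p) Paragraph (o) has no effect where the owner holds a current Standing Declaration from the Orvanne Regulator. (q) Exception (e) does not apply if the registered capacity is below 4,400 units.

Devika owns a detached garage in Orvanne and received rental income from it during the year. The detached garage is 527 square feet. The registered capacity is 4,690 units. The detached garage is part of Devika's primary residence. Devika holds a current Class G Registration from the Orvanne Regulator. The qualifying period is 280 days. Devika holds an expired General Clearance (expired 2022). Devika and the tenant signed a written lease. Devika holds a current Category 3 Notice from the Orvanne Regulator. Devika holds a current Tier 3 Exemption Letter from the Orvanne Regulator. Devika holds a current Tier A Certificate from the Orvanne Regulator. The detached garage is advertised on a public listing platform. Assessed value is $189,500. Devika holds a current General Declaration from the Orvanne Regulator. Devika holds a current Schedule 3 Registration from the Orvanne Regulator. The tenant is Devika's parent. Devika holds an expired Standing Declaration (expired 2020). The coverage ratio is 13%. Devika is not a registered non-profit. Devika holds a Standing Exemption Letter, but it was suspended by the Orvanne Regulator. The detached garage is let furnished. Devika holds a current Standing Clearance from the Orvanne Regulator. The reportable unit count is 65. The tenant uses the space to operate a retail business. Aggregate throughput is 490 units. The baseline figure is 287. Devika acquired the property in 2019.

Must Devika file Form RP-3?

All of (a)'s requirements are met (a current Tier A Certificate is held; a current Tier 3 Exemption Letter is held; the coverage ratio is 13%, below the 19% limit). But applying paragraphs (f)–(l): (f) operates — the space is let for business use. (g) would limit (f) — aggregate throughput is 490 units, under the 540 units limit — but (h) sets (g) aside: (h) is engaged — the reportable unit count is 65, meeting the 65 threshold. (i) is engaged (a current Schedule 3 Registration is held), but is set aside by (j): (j) is engaged — the baseline figure is 287, under the 356 limit. (k), which would lift (j), is not triggered — no current Standing Exemption Letter is held. (a) is therefore removed.
All of (b)'s requirements are met (the qualifying period is 280 days, below the 295 days limit; assessed value is $189,500, below the $219,000 limit). Turning to paragraph (m): (m) is triggered — the property is publicly advertised. So (b) is unavailable.
Exception (c)'s conditions are all satisfied: a current Standing Clearance is held; the property is let furnished. But applying paragraph (n): (n) operates against (c): a current General Declaration is held. Exception (c) does not apply.
Exception (d) fails — a written lease is in place.
Exception (e) does not apply: Devika is not a registered non-profit.
No exception is made out. Devika falls within the general rule.

Yes — Devika must file Form RP-3.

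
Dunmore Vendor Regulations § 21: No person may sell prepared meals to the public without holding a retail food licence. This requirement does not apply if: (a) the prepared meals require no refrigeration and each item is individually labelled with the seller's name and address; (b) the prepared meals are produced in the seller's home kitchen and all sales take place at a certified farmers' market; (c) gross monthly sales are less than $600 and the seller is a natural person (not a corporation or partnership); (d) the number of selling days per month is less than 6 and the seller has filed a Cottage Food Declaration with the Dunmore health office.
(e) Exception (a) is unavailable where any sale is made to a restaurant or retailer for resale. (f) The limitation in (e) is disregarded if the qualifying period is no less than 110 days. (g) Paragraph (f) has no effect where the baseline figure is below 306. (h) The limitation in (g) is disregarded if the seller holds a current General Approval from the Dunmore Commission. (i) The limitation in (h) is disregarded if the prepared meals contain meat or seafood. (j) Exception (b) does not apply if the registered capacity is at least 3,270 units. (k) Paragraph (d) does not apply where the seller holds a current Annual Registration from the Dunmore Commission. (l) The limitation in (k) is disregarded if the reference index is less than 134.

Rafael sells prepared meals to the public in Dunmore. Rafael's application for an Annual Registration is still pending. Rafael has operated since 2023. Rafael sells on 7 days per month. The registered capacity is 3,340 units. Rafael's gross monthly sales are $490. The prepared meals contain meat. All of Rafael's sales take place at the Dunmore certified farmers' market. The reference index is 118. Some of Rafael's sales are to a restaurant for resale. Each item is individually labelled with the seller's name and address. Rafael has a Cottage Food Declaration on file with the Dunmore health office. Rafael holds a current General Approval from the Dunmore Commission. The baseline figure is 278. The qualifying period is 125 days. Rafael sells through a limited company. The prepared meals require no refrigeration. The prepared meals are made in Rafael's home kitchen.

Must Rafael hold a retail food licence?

Exception (a)'s conditions are all satisfied: the prepared meals are shelf-stable; items are individually labelled. But applying paragraphs (e)–(i): (e) operates against (a): some sales are to a restaurant for resale. (f) would limit (e) — the qualifying period is 125 days, meeting the 110 days threshold — but (g) sets (f) aside: (g) operates against (f): the baseline figure is 278, below the 306 limit. (h) would limit (g) — a current General Approval is held — but (i) sets (h) aside: (i) operates against (h): the prepared meals contain meat. Exception (a) does not apply.
Exception (b)'s conditions are all satisfied: the prepared meals are home-kitchen produced; all sales are at a certified farmers' market. Turning to paragraph (j): (j) operates against (b): the registered capacity is 3,340 units, meeting the 3,270 units threshold. Exception (b) does not apply.
Exception (c) does not apply: the seller operates through a limited company.
Exception (d) does not apply: the number of selling days per month is 7, not less than 6.
No exception displaces § 21.

Yes — Rafael must hold a retail food licence.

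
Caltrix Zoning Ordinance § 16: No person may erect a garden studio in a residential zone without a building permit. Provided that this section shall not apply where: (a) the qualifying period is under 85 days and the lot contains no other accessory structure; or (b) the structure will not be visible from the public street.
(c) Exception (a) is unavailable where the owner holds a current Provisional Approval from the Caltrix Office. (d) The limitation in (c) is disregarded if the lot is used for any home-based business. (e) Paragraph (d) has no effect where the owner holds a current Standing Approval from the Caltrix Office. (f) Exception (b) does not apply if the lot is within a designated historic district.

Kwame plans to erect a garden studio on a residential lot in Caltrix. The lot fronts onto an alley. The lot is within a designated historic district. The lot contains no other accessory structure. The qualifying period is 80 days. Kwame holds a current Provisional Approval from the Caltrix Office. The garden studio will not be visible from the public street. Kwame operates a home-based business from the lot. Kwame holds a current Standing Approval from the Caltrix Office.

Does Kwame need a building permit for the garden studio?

Exception (a)'s conditions are all satisfied: the qualifying period is 80 days, under the 85 days limit; the lot has no other accessory structure. But: (c) is engaged — a current Provisional Approval is held. (d) would limit (c) — a home-based business operates on the lot — but (e) sets (d) aside: (e) operates against (d): a current Standing Approval is held. Exception (a) does not apply.
Exception (b)'s conditions are all satisfied: the structure will not be visible from the street. However, paragraph (f) must be considered: (f) operates against (b): the lot is in a historic district. Exception (b) does not apply.
No exception applies. The general rule governs.

Yes — Kwame must obtain a building permit.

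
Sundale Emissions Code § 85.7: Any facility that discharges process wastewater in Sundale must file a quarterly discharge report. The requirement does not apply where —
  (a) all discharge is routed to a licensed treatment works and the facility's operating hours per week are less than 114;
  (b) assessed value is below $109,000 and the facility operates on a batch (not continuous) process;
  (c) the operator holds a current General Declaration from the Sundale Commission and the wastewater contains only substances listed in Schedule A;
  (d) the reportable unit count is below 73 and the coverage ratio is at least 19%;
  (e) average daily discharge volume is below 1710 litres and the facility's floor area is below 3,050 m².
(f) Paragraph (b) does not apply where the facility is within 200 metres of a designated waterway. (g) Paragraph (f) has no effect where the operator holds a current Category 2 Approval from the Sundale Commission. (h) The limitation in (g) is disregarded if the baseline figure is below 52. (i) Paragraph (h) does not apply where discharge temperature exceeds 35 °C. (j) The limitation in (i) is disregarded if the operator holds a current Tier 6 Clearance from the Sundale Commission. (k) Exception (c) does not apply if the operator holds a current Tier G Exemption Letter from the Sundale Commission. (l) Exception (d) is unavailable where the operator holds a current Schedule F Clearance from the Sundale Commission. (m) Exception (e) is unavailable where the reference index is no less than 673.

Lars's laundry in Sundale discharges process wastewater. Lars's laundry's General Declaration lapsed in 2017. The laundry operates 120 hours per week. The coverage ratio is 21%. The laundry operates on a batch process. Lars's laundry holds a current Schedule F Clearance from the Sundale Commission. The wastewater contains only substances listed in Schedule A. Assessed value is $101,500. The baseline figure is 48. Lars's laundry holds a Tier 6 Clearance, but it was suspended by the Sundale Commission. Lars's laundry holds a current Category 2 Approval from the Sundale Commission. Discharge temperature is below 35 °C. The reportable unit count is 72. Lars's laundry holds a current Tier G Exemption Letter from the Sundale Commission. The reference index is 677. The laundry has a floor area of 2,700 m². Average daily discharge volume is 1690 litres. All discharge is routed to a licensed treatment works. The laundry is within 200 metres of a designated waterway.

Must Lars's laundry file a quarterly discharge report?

Exception (a) does not apply: the facility's operating hours per week are 120, not less than 114.
Exception (b) is satisfied on its face — assessed value is $101,500, below the $109,000 limit; the facility operates on a batch process. However, paragraphs (f)–(j) must be considered: (f) operates against (b): the laundry is within 200 m of a designated waterway. (g) is engaged (a current Category 2 Approval is held), but is itself disapplied by (h): (h) is triggered — the baseline figure is 48, below the 52 limit. (i), which would lift (h), is inapplicable — discharge temperature is below 35 °C. Exception (b) does not apply.
Exception (c) does not apply: the General Declaration is not current.
Exception (d) is satisfied on its face — the reportable unit count is 72, below the 73 limit; the coverage ratio is 21%, meeting the 19% threshold. But: (l) is triggered — a current Schedule F Clearance is held. So (d) is unavailable.
Exception (e)'s conditions are all satisfied: average daily discharge volume is 1690 litres, below the 1710 litres limit; the facility's floor area is 2,700 m², below the 3,050 m² limit. But: (m) operates against (e): the reference index is 677, meeting the 673 threshold. (e) is therefore removed.
Every exception is unavailable, so the rule governs.

Yes — Lars's laundry must file a quarterly discharge report.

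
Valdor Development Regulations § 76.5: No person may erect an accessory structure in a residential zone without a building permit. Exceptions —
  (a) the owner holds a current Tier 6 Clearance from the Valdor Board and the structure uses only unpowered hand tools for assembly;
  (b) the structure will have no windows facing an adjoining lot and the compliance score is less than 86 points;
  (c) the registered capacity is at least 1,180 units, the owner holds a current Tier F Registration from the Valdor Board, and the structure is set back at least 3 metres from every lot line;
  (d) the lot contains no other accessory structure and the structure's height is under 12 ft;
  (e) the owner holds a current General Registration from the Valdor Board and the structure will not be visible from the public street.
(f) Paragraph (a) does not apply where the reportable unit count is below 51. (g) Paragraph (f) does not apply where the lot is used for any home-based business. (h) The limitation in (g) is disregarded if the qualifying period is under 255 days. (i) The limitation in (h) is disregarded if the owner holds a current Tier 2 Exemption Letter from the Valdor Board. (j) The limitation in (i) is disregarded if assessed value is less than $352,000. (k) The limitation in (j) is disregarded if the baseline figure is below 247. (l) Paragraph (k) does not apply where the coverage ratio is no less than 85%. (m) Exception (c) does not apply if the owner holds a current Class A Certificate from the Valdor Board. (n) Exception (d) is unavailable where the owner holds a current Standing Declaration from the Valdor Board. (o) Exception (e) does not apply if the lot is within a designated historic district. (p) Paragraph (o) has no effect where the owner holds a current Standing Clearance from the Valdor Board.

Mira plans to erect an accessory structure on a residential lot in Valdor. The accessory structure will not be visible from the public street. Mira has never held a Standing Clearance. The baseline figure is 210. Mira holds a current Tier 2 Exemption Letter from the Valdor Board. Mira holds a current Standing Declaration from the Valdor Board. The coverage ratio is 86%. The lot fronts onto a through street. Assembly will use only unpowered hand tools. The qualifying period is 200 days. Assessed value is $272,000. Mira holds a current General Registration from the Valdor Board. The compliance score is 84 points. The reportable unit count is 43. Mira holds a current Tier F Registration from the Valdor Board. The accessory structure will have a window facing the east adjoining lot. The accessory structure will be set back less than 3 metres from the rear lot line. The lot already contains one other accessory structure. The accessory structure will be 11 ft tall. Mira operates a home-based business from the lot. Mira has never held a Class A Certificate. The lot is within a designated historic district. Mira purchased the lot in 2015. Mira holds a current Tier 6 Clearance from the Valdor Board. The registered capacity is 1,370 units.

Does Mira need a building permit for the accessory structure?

Yes — Mira must obtain a building permit.

Exception (a)'s conditions are all satisfied: a current Tier 6 Clearance is held; assembly uses only hand tools. However, paragraphs (f)–(l) must be considered: (f) applies — the reportable unit count is 43, below the 51 limit. (g) would limit (f) — a home-based business operates on the lot — but (h) sets (g) aside: (h) is engaged — the qualifying period is 200 days, under the 255 days limit. (i) would limit (h) — a current Tier 2 Exemption Letter is held — but (j) sets (i) aside: (j) applies — assessed value is $272,000, less than the $352,000 limit. (k) applies (the baseline figure is 210, below the 247 limit), but is set aside by (l): (l) operates against (k): the coverage ratio is 86%, meeting the 85% threshold. So (a) is unavailable.
Exception (b) fails — a window faces an adjoining lot.
Exception (c) fails — the rear setback is under 3 m.
Exception (d) requires that the lot contains no other accessory structure; but the lot already has another accessory structure, so (d) is unavailable.
Exception (e)'s conditions are all satisfied: a current General Registration is held; the structure will not be visible from the street. But applying paragraphs (o)–(p): (o) is engaged — the lot is in a historic district. (p), which would lift (o), is not engaged — the Standing Clearance is not current. (e) is therefore removed.
Every exception is unavailable, so the rule governs.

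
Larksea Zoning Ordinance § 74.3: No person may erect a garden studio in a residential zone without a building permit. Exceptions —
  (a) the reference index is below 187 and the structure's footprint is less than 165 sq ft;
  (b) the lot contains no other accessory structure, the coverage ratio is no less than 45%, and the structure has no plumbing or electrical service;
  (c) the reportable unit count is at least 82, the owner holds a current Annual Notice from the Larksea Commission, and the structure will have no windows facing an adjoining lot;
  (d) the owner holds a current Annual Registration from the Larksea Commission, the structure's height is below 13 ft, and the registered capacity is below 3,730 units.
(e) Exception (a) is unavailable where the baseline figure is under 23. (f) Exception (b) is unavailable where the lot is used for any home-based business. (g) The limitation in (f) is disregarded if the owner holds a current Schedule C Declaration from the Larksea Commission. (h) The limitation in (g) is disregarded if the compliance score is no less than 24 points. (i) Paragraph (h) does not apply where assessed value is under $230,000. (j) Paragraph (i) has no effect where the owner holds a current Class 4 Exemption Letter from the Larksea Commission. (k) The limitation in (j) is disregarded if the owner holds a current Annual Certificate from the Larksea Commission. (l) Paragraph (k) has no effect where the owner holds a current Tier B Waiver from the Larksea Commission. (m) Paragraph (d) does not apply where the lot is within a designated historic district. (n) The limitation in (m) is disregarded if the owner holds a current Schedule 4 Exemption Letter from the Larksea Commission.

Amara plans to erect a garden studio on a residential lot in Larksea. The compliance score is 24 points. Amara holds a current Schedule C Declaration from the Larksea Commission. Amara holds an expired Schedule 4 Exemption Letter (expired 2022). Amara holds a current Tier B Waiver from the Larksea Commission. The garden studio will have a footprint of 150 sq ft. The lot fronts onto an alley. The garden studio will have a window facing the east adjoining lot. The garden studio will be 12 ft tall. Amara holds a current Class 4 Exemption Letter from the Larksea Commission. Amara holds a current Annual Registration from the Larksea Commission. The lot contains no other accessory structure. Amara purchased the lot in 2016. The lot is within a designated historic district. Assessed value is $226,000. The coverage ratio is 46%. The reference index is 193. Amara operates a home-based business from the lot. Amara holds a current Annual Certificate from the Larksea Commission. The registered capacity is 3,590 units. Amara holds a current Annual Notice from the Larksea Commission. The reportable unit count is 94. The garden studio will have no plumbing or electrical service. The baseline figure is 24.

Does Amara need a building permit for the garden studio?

Exception (a) does not apply: the reference index is 193, not below 187.
Exception (b) is satisfied on its face — the lot has no other accessory structure; the coverage ratio is 46%, meeting the 45% threshold; there is no plumbing or electrical service. Turning to paragraphs (f)–(l): (f) operates against (b): a home-based business operates on the lot. (g) would limit (f) — a current Schedule C Declaration is held — but (h) sets (g) aside: (h) operates against (g): the compliance score is 24 points, meeting the 24 points threshold. (i) would limit (h) — assessed value is $226,000, under the $230,000 limit — but (j) sets (i) aside: (j) operates against (i): a current Class 4 Exemption Letter is held. (k) would limit (j) — a current Annual Certificate is held — but (l) sets (k) aside: (l) is triggered — a current Tier B Waiver is held. Exception (b) does not apply.
Exception (c) does not apply: a window faces an adjoining lot.
Exception (d)'s conditions are all satisfied: a current Annual Registration is held; the structure's height is 12 ft, below the 13 ft limit; the registered capacity is 3,590 units, below the 3,730 units limit. Turning to paragraphs (m)–(n): (m) operates against (d): the lot is in a historic district. (n), which would lift (m), is not triggered — the Schedule 4 Exemption Letter is not current. So (d) is unavailable.
None of the exceptions is available; § 74.3 applies in full.

Yes — Amara must obtain a building permit.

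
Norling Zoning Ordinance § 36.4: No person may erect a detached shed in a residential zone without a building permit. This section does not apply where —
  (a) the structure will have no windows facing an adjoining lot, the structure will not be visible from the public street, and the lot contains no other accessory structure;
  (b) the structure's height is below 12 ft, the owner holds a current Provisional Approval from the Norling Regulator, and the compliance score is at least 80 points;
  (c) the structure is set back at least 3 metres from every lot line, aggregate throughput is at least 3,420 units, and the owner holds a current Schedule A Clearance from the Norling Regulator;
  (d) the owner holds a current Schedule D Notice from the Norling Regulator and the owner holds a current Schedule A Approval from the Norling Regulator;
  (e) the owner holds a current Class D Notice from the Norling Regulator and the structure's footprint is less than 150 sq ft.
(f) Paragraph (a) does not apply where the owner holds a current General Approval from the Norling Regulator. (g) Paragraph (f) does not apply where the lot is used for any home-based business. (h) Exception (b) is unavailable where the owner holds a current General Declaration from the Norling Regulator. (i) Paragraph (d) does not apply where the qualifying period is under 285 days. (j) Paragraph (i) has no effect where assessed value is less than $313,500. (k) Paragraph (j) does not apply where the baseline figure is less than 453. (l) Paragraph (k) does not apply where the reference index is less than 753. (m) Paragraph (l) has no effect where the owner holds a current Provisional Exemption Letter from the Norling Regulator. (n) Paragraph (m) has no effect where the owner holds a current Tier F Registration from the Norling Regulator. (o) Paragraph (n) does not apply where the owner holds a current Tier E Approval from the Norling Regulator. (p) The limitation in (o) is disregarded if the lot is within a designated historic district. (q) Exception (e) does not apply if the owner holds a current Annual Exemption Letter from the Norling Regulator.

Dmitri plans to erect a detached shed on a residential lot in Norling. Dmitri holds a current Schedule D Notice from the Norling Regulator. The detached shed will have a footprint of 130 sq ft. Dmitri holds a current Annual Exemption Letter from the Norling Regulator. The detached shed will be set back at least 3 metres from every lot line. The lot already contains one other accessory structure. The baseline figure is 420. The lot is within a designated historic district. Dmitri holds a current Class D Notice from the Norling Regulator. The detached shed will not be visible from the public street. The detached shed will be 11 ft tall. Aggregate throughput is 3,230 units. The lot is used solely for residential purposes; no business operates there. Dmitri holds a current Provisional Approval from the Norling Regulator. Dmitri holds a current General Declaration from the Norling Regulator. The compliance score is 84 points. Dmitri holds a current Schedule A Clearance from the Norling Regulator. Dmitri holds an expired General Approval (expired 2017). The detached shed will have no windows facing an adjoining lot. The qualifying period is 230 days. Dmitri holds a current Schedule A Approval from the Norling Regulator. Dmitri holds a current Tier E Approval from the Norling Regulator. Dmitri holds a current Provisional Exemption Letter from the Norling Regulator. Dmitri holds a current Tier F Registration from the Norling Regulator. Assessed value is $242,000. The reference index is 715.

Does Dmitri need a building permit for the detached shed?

No — exception (d) applies; Dmitri does not need a building permit.

Exception (a) requires that the lot contains no other accessory structure; but the lot already has another accessory structure, so (a) is unavailable.
Exception (b) is satisfied on its face — the structure's height is 11 ft, below the 12 ft limit; a current Provisional Approval is held; the compliance score is 84 points, meeting the 80 points threshold. But applying paragraph (h): (h) operates against (b): a current General Declaration is held. (b) is therefore removed.
Exception (c) requires that aggregate throughput is at least 3,420 units; but aggregate throughput is 3,230 units, short of 3,420 units, so (c) is unavailable.
Exception (d): a current Schedule D Notice is held; a current Schedule A Approval is held — every condition holds. Under paragraphs (i)–(p): (i) would limit (d) — the qualifying period is 230 days, under the 285 days limit — but (j) sets (i) aside: (j) is engaged — assessed value is $242,000, less than the $313,500 limit. (k) would limit (j) — the baseline figure is 420, less than the 453 limit — but (l) sets (k) aside: (l) operates against (k): the reference index is 715, less than the 753 limit. (m) is triggered (a current Provisional Exemption Letter is held), but yields to (n): (n) operates against (m): a current Tier F Registration is held. (o) would limit (n) — a current Tier E Approval is held — but (p) sets (o) aside: (p) operates against (o): the lot is in a historic district. Exception (d) stands.
All of (e)'s requirements are met (a current Class D Notice is held; the structure's footprint is 130 sq ft, less than the 150 sq ft limit). But: (q) is engaged — a current Annual Exemption Letter is held. Exception (e) does not apply.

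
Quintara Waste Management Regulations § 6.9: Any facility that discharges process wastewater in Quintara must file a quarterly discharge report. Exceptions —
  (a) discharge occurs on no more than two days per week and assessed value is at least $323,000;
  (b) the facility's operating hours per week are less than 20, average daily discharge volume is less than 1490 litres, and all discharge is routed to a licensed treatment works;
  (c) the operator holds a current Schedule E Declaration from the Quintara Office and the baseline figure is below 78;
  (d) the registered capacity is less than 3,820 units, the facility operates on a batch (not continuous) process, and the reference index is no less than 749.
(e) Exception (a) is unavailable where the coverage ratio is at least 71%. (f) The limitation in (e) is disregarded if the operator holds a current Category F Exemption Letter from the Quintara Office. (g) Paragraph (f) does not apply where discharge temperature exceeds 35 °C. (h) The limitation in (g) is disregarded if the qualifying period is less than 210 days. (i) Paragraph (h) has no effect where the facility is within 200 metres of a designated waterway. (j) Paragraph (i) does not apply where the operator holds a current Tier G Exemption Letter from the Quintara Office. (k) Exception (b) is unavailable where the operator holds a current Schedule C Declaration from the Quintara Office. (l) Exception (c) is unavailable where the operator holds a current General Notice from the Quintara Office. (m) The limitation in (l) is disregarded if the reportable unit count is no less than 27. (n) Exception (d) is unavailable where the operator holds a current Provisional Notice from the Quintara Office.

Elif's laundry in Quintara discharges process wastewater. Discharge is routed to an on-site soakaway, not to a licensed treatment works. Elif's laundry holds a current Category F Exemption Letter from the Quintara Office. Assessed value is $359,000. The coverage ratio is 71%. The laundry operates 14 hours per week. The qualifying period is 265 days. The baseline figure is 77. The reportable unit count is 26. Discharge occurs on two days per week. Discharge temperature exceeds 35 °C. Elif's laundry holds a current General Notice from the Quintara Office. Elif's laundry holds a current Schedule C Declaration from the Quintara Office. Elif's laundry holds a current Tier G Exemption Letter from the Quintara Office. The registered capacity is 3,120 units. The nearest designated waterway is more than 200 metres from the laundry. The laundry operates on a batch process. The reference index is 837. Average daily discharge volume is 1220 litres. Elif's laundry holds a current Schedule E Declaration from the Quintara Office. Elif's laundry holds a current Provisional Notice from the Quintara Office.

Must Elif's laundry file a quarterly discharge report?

All of (a)'s requirements are met (discharge occurs on no more than two days per week; assessed value is $359,000, meeting the $323,000 threshold). Turning to paragraphs (e)–(j): (e) applies — the coverage ratio is 71%, meeting the 71% threshold. (f) is triggered (a current Category F Exemption Letter is held), but is overridden by (g): (g) operates — discharge temperature exceeds 35 °C. (h), which would lift (g), is inapplicable — the qualifying period is 265 days, not less than 210 days. So (a) is unavailable.
Exception (b) fails — discharge is not routed to a licensed treatment works.
Exception (c): a current Schedule E Declaration is held; the baseline figure is 77, below the 78 limit — every condition holds. However, paragraphs (l)–(m) must be considered: (l) operates against (c): a current General Notice is held. (m) is inapplicable (the reportable unit count is 26, short of 27), so (l) stands. Exception (c) does not apply.
Exception (d) is satisfied on its face — the registered capacity is 3,120 units, less than the 3,820 units limit; the facility operates on a batch process; the reference index is 837, meeting the 749 threshold. But applying paragraph (n): (n) operates against (d): a current Provisional Notice is held. (d) is therefore removed.
None of the exceptions is available; § 6.9 applies in full.

Yes — Elif's laundry must file a quarterly discharge report.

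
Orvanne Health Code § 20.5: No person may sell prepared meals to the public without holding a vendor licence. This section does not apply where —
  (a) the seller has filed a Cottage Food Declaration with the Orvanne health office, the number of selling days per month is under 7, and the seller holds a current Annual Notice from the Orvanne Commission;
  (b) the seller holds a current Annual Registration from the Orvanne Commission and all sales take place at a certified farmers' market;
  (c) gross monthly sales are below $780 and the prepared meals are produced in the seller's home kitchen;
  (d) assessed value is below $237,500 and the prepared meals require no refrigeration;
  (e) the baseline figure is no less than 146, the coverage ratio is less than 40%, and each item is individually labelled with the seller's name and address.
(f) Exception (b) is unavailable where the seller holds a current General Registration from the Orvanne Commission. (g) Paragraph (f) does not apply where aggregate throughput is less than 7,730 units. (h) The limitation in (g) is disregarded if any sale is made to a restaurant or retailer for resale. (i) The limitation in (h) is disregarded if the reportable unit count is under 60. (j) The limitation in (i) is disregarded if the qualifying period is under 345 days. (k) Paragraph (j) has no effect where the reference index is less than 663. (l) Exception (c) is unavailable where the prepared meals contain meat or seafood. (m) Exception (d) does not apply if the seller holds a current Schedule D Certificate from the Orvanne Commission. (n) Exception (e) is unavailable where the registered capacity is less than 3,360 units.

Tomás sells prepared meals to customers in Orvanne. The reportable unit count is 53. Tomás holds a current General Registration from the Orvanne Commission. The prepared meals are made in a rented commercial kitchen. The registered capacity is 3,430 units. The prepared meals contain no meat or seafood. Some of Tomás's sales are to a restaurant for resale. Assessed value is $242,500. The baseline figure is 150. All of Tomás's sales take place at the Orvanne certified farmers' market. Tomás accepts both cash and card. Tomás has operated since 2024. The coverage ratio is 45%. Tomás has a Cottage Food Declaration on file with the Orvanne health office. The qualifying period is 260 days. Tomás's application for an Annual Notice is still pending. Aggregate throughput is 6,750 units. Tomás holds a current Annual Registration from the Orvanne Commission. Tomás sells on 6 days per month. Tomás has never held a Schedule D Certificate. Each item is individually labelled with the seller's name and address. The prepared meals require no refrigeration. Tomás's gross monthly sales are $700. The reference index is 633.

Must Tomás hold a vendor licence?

Exception (a) fails — there is no Annual Notice in force.
All of (b)'s requirements are met (a current Annual Registration is held; all sales are at a certified farmers' market). Applying paragraphs (f)–(k): (f) is triggered (a current General Registration is held), but is itself disapplied by (g): (g) operates against (f): aggregate throughput is 6,750 units, less than the 7,730 units limit. (h) would limit (g) — some sales are to a restaurant for resale — but (i) sets (h) aside: (i) operates against (h): the reportable unit count is 53, under the 60 limit. (j) would limit (i) — the qualifying period is 260 days, under the 345 days limit — but (k) sets (j) aside: (k) operates against (j): the reference index is 633, less than the 663 limit. (b) remains available.
Exception (c) fails — the prepared meals are made in a commercial kitchen, not a home kitchen.
Exception (d) requires that assessed value is below $237,500; but assessed value is $242,500, not below $237,500, so (d) is unavailable.
Exception (e) does not apply: the coverage ratio is 45%, not less than 40%.

No — exception (b) applies; Tomás is not required to hold a vendor licence.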